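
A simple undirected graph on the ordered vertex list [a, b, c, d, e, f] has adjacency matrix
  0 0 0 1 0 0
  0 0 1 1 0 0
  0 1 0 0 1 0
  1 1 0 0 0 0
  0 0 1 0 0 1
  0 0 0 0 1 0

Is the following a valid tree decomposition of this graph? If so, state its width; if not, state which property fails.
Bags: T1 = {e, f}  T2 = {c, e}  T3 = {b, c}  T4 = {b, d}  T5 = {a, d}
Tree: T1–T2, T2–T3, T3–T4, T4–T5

Every vertex of G appears in some bag (union = {a, b, c, d, e, f}); every edge is covered by a bag; and for each vertex v the set of bags containing v is connected in the bag tree. The decomposition is therefore valid. The largest bag has 2 vertices, so the width is 1.

Yes; width 1.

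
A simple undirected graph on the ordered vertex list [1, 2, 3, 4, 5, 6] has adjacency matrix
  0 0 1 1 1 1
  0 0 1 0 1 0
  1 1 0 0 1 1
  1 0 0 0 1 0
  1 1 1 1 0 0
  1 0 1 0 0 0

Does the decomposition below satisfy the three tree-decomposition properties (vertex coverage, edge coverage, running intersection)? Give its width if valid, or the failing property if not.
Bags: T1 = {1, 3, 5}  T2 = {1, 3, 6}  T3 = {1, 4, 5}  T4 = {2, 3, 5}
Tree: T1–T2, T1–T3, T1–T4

Every vertex of G appears in some bag (union = {1, 2, 3, 4, 5, 6}); every edge is covered by a bag; and for each vertex v the set of bags containing v is connected in the bag tree. The decomposition is therefore valid. The largest bag has 3 vertices, so the width is 2.

Yes; width 2.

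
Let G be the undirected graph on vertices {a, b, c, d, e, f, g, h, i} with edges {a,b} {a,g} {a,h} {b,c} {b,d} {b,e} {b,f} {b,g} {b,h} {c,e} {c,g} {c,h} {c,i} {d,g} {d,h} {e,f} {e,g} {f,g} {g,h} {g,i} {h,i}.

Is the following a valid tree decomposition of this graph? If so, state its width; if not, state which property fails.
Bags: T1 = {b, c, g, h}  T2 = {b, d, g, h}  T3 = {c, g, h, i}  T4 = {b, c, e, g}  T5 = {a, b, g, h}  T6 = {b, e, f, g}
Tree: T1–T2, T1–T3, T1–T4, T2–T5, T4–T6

Yes; width 3.

Vertex coverage: the bags together contain {a, b, c, d, e, f, g, h, i}, the full vertex set. Edge coverage: each edge of G has both endpoints in at least one bag. Running intersection: for every vertex, the bags containing it form a connected subtree. All three properties hold, so this is a valid tree decomposition of width max|bag| − 1 = 3, and hence tw(G) ≤ 3.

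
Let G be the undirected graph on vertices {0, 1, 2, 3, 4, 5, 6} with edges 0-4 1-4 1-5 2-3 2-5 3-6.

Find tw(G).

A width-1 tree decomposition is:
Bags: B1 = {0, 4}  B2 = {1, 4}  B3 = {1, 5}  B4 = {2, 5}  B5 = {2, 3}  B6 = {3, 6}
Tree: B1–B2, B2–B3, B3–B4, B4–B5, B5–B6
The largest bag has 2 vertices, giving width 1; this decomposition certifies tw(G) ≤ 1. G has an edge, so its treewidth is at least 1. Hence tw(G) = 1 exactly.

1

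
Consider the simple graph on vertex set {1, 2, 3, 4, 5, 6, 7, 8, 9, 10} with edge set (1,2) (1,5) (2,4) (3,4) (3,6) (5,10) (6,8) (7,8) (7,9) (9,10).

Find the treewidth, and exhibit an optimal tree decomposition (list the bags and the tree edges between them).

Every bag has size at most 3, so the width is 3 − 1 = 2 and tw(G) ≤ 2. For the lower bound, G contains the cycle 7–8–6–3–4–2–1–5–10–9–7, so G is not a forest; only forests have treewidth ≤ 1, hence tw(G) ≥ 2. Therefore the treewidth is 2.

Treewidth 2.
Bags: B1 = {6, 7, 8}  B2 = {3, 6, 7}  B3 = {3, 4, 7}  B4 = {2, 4, 7}  B5 = {1, 2, 7}  B6 = {1, 5, 7}  B7 = {5, 7, 10}  B8 = {7, 9, 10}
Tree: B1–B2, B2–B3, B3–B4, B4–B5, B5–B6, B6–B7, B7–B8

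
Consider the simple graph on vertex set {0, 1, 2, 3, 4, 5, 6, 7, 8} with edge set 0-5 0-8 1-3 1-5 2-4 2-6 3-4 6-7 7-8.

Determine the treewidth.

2

A width-2 tree decomposition is:
Bags: B1 = {0, 1, 5}  B2 = {0, 1, 3}  B3 = {0, 3, 4}  B4 = {0, 2, 4}  B5 = {0, 2, 6}  B6 = {0, 6, 7}  B7 = {0, 7, 8}
Tree: B1–B2, B2–B3, B3–B4, B4–B5, B5–B6, B6–B7
Every bag has size at most 3, so the width is 3 − 1 = 2 and tw(G) ≤ 2. For the lower bound, G contains the cycle 0–5–1–3–4–2–6–7–8–0, so G is not a forest; only forests have treewidth ≤ 1, hence tw(G) ≥ 2. Combining the bounds, tw(G) = 2.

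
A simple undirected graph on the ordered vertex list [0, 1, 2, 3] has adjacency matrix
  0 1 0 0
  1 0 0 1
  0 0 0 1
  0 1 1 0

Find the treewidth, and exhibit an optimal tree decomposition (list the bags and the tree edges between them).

Treewidth 1.
One such decomposition:
Bags: B1 = {2, 3}  B2 = {1, 3}  B3 = {0, 1}
Tree: B1–B2, B2–B3

The largest bag has 2 vertices, giving width 1; this decomposition certifies tw(G) ≤ 1. Any graph with an edge has treewidth ≥ 1, and G has the edge 2–3. Therefore the treewidth is 1.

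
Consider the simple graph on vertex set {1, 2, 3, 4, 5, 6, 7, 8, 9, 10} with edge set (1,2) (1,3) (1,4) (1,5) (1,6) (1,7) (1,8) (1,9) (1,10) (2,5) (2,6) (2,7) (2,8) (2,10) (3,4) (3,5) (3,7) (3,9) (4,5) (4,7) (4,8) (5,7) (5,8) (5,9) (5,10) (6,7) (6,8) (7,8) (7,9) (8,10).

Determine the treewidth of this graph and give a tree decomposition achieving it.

Treewidth 4.
Bags: B1 = {1, 4, 5, 7, 8}  B2 = {1, 2, 5, 7, 8}  B3 = {1, 3, 4, 5, 7}  B4 = {1, 2, 6, 7, 8}  B5 = {1, 2, 5, 8, 10}  B6 = {1, 3, 5, 7, 9}
Tree: B1–B2, B1–B3, B2–B4, B2–B5, B3–B6

Each bag holds 5 vertices, so the decomposition has width 4, which upper-bounds the treewidth. On the other hand G contains the 5-clique {1, 2, 5, 8, 10}. A clique must lie in a single bag of any decomposition, so no decomposition can have width below 4. Hence tw(G) = 4 exactly.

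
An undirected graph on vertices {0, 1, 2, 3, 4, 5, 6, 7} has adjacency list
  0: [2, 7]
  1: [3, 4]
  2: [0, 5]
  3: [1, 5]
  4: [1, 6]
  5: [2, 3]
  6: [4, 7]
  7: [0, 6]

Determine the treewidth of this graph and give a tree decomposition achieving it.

Treewidth 2.
Bags: B1 = {1, 3, 4}  B2 = {3, 4, 5}  B3 = {2, 4, 5}  B4 = {0, 2, 4}  B5 = {0, 4, 7}  B6 = {4, 6, 7}
Tree: B1–B2, B2–B3, B3–B4, B4–B5, B5–B6

The largest bag has 3 vertices, giving width 2; this decomposition certifies tw(G) ≤ 2. Since 4–1–3–5–2–0–7–6–4 is a cycle in G, G is not acyclic. Forests are exactly the graphs of treewidth ≤ 1, so tw(G) ≥ 2. Hence tw(G) = 2 exactly.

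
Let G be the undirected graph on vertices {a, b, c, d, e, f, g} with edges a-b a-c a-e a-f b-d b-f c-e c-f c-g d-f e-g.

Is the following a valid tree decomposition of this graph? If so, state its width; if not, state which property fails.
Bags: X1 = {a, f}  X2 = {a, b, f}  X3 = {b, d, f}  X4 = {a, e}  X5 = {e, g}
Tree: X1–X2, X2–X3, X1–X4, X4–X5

A tree decomposition must satisfy three properties: every vertex lies in some bag; for every edge, both endpoints lie together in some bag; and for every vertex, the bags containing it form a connected subtree. Here vertex c appears in no bag, so the decomposition is invalid.

No — vertex c appears in no bag.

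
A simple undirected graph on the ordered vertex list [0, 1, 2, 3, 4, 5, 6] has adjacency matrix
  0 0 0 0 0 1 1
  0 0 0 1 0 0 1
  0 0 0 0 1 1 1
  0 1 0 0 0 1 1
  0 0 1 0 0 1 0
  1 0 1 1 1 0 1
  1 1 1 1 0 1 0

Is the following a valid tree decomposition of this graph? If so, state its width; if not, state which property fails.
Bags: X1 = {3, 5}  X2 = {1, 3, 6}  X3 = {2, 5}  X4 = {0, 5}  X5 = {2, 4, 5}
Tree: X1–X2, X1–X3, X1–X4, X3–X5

No — edge (6,5) lies in no bag.

A tree decomposition must satisfy three properties: every vertex lies in some bag; for every edge, both endpoints lie together in some bag; and for every vertex, the bags containing it form a connected subtree. Here edge (6,5) lies in no bag, so the decomposition is invalid.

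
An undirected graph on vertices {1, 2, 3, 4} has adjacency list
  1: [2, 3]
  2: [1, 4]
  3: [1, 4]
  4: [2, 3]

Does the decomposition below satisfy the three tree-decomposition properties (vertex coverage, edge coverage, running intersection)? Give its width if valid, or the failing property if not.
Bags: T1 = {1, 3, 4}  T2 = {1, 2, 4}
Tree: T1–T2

Yes; width 2.

Vertex coverage: the bags together contain {1, 2, 3, 4}, the full vertex set. Edge coverage: each edge of G has both endpoints in at least one bag. Running intersection: for every vertex, the bags containing it form a connected subtree. All three properties hold, so this is a valid tree decomposition of width max|bag| − 1 = 2, and hence tw(G) ≤ 2.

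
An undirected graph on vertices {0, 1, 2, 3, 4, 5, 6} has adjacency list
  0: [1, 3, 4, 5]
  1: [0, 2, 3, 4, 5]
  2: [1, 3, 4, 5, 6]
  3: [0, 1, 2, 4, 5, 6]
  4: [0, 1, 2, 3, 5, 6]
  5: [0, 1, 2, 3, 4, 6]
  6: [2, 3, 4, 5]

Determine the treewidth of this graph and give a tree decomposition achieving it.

Treewidth 4.
One such decomposition:
Bags: B1 = {1, 2, 3, 4, 5}  B2 = {2, 3, 4, 5, 6}  B3 = {0, 1, 3, 4, 5}
Tree: B1–B2, B1–B3

The largest bag has 5 vertices, giving width 4; this decomposition certifies tw(G) ≤ 4. For the lower bound, the 5 vertices {0, 1, 3, 4, 5} are pairwise adjacent, and any tree decomposition puts a clique entirely inside one bag — forcing width ≥ 4. Therefore the treewidth is 4.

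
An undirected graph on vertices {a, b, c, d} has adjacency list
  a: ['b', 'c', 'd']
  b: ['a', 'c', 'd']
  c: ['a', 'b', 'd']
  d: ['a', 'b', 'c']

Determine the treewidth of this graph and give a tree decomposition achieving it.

A single bag containing all 4 vertices is trivially a valid decomposition of width 3. On the other hand G contains the 4-clique {a, b, c, d}. A clique must lie in a single bag of any decomposition, so no decomposition can have width below 3. Combining the bounds, tw(G) = 3.

Treewidth 3.
Bags: B1 = {a, b, c, d}
Tree: (single bag)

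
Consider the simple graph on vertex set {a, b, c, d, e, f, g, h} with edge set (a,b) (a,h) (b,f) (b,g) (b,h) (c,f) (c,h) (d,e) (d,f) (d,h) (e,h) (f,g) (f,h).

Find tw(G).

2

A width-2 tree decomposition is:
Bags: B1 = {b, f, g}  B2 = {b, f, h}  B3 = {c, f, h}  B4 = {d, f, h}  B5 = {d, e, h}  B6 = {a, b, h}
Tree: B1–B2, B2–B3, B2–B4, B4–B5, B2–B6
The largest bag has 3 vertices, giving width 2; this decomposition certifies tw(G) ≤ 2. On the other hand G contains the 3-clique {b, f, g}. A clique must lie in a single bag of any decomposition, so no decomposition can have width below 2. Combining the bounds, tw(G) = 2.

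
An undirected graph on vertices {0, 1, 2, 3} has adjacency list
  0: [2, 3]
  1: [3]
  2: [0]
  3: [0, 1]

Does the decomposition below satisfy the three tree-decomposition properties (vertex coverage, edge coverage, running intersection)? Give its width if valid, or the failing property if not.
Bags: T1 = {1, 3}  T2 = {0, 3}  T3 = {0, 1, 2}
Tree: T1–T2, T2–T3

A tree decomposition must satisfy three properties: every vertex lies in some bag; for every edge, both endpoints lie together in some bag; and for every vertex, the bags containing it form a connected subtree. Here bags containing vertex 1 are not connected in the tree, so the decomposition is invalid.

No — bags containing vertex 1 are not connected in the tree.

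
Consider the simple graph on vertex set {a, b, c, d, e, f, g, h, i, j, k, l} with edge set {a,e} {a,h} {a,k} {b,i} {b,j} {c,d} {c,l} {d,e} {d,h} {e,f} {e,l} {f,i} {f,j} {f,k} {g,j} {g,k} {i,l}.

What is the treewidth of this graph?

3

A width-3 tree decomposition is:
Bags: B1 = {c, d, h, l}  B2 = {d, e, h, l}  B3 = {a, e, h, l}  B4 = {a, e, i, l}  B5 = {a, e, f, i}  B6 = {a, f, i, k}  B7 = {b, f, i, k}  B8 = {b, f, j, k}  B9 = {b, g, j, k}
Tree: B1–B2, B2–B3, B3–B4, B4–B5, B5–B6, B6–B7, B7–B8, B8–B9
The largest bag has 4 vertices, giving width 3; this decomposition certifies tw(G) ≤ 3. For the lower bound: the 4 vertex sets {c,d,h}, {l}, {e}, {a,f,i,k} are disjoint, each induces a connected subgraph, and every pair is joined by at least one edge of G. Contracting each set to a single vertex therefore yields K_{4} as a minor, and since treewidth is minor-monotone, tw(G) ≥ tw(K_{4}) = 3. Combining the bounds, tw(G) = 3.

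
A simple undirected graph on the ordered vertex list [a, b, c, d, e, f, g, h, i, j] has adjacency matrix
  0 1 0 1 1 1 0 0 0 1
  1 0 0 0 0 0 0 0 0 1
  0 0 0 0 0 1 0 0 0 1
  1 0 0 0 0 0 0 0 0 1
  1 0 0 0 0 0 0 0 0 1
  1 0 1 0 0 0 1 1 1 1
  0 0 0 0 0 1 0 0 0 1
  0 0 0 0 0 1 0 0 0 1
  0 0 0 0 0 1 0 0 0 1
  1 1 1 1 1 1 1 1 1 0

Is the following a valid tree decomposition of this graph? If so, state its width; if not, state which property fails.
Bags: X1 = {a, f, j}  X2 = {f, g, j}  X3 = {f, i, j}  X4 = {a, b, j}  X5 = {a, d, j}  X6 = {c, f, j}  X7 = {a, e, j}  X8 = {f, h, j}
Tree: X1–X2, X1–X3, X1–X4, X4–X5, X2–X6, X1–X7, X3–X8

Yes; width 2.

Every vertex of G appears in some bag (union = {a, b, c, d, e, f, g, h, i, j}); every edge is covered by a bag; and for each vertex v the set of bags containing v is connected in the bag tree. The decomposition is therefore valid. The largest bag has 3 vertices, so the width is 2.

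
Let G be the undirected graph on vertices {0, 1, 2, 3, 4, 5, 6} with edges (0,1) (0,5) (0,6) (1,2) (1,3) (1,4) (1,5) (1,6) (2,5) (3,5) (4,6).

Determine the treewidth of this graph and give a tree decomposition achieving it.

Each bag holds 3 vertices, so the decomposition has width 2, which upper-bounds the treewidth. For the lower bound, the 3 vertices {1, 4, 6} are pairwise adjacent, and any tree decomposition puts a clique entirely inside one bag — forcing width ≥ 2. Combining the bounds, tw(G) = 2.

Treewidth 2.
Bags: B1 = {0, 1, 5}  B2 = {0, 1, 6}  B3 = {1, 3, 5}  B4 = {1, 2, 5}  B5 = {1, 4, 6}
Tree: B1–B2, B1–B3, B1–B4, B2–B5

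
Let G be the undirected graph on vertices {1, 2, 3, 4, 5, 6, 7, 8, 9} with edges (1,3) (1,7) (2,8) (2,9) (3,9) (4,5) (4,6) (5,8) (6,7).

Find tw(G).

2

A width-2 tree decomposition is:
Bags: B1 = {2, 3, 9}  B2 = {2, 3, 8}  B3 = {3, 5, 8}  B4 = {3, 4, 5}  B5 = {3, 4, 6}  B6 = {3, 6, 7}  B7 = {1, 3, 7}
Tree: B1–B2, B2–B3, B3–B4, B4–B5, B5–B6, B6–B7
Every bag has size at most 3, so the width is 3 − 1 = 2 and tw(G) ≤ 2. For the lower bound, G contains the cycle 3–9–2–8–5–4–6–7–1–3, so G is not a forest; only forests have treewidth ≤ 1, hence tw(G) ≥ 2. The upper and lower bounds meet at 2, so that is the treewidth.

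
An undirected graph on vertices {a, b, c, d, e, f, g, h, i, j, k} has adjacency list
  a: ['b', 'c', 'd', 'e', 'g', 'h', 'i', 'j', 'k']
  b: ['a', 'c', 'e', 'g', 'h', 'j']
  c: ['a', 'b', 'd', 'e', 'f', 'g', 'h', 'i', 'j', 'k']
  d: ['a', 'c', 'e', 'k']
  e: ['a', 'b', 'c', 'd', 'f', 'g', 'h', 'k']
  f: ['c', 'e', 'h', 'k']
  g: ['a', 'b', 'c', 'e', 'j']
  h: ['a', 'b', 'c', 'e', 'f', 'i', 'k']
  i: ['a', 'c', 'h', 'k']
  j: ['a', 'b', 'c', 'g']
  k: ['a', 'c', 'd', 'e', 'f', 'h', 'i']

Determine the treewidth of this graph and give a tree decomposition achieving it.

Every bag has size at most 5, so the width is 5 − 1 = 4 and tw(G) ≤ 4. Conversely, {a, b, c, g, j} is a clique of size 5, and the vertices of any clique must share a bag in every tree decomposition; so some bag has ≥ 5 vertices and tw(G) ≥ 4. Therefore the treewidth is 4.

Treewidth 4.
One optimal decomposition is:
Bags: B1 = {a, c, e, h, k}  B2 = {a, c, h, i, k}  B3 = {c, e, f, h, k}  B4 = {a, b, c, e, h}  B5 = {a, b, c, e, g}  B6 = {a, b, c, g, j}  B7 = {a, c, d, e, k}
Tree: B1–B2, B1–B3, B1–B4, B4–B5, B5–B6, B1–B7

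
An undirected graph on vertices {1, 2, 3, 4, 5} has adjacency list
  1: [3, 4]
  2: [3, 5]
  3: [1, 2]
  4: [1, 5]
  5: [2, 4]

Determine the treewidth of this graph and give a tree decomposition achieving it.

Each bag holds 3 vertices, so the decomposition has width 2, which upper-bounds the treewidth. The edges 2–5–4–1–3–2 form a cycle, so G is not a tree and its treewidth is at least 2. Combining the bounds, tw(G) = 2.

Treewidth 2.
One optimal decomposition is:
Bags: B1 = {2, 4, 5}  B2 = {1, 2, 4}  B3 = {1, 2, 3}
Tree: B1–B2, B2–B3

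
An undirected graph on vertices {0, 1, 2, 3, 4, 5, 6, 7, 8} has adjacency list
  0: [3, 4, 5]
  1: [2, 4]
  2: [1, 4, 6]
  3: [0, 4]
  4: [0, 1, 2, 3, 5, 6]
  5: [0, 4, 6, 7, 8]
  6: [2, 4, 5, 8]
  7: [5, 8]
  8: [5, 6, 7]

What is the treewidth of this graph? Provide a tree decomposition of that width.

Treewidth 2.
One optimal decomposition is:
Bags: B1 = {4, 5, 6}  B2 = {5, 6, 8}  B3 = {5, 7, 8}  B4 = {2, 4, 6}  B5 = {0, 4, 5}  B6 = {1, 2, 4}  B7 = {0, 3, 4}
Tree: B1–B2, B2–B3, B1–B4, B1–B5, B4–B6, B5–B7

Each bag holds 3 vertices, so the decomposition has width 2, which upper-bounds the treewidth. On the other hand G contains the 3-clique {5, 6, 8}. A clique must lie in a single bag of any decomposition, so no decomposition can have width below 2. Hence tw(G) = 2 exactly.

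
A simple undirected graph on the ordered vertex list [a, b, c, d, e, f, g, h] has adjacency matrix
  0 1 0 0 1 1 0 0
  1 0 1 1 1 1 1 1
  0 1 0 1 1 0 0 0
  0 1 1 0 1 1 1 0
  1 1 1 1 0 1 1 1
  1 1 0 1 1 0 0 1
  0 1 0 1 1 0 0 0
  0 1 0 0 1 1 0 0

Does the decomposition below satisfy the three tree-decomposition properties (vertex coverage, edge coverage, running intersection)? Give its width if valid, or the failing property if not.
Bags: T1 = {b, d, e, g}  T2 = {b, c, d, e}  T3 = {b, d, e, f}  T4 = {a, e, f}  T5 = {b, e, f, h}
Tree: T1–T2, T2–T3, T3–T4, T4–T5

No — edge (b,a) lies in no bag.

A tree decomposition must satisfy three properties: every vertex lies in some bag; for every edge, both endpoints lie together in some bag; and for every vertex, the bags containing it form a connected subtree. Here edge (b,a) lies in no bag, so the decomposition is invalid.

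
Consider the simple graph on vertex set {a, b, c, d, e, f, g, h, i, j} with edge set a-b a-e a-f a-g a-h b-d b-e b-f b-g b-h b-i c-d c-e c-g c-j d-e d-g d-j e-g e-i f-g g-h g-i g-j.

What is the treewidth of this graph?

3

A width-3 tree decomposition is:
Bags: B1 = {a, b, e, g}  B2 = {b, d, e, g}  B3 = {a, b, g, h}  B4 = {b, e, g, i}  B5 = {c, d, e, g}  B6 = {a, b, f, g}  B7 = {c, d, g, j}
Tree: B1–B2, B1–B3, B2–B4, B2–B5, B1–B6, B5–B7
The largest bag has 4 vertices, giving width 3; this decomposition certifies tw(G) ≤ 3. For the lower bound, the 4 vertices {c, d, g, j} are pairwise adjacent, and any tree decomposition puts a clique entirely inside one bag — forcing width ≥ 3. Combining the bounds, tw(G) = 3.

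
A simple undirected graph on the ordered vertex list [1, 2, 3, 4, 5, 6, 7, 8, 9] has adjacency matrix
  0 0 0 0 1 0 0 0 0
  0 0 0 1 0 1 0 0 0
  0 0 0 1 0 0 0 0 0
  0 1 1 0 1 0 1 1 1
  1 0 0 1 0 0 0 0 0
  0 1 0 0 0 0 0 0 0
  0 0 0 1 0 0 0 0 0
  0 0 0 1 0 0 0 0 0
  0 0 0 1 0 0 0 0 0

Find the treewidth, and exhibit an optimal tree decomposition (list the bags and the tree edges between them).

Every bag has size at most 2, so the width is 2 − 1 = 1 and tw(G) ≤ 1. G has an edge, so its treewidth is at least 1. The upper and lower bounds meet at 1, so that is the treewidth.

Treewidth 1.
One such decomposition:
Bags: B1 = {2, 4}  B2 = {4, 8}  B3 = {4, 5}  B4 = {2, 6}  B5 = {4, 9}  B6 = {1, 5}  B7 = {4, 7}  B8 = {3, 4}
Tree: B1–B2, B2–B3, B1–B4, B1–B5, B3–B6, B3–B7, B7–B8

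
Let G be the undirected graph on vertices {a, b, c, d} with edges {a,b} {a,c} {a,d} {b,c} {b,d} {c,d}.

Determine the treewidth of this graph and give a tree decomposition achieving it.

With just one bag of size 4, the width is 4 − 1 = 3, so tw(G) ≤ 3. On the other hand G contains the 4-clique {a, b, c, d}. A clique must lie in a single bag of any decomposition, so no decomposition can have width below 3. Combining the bounds, tw(G) = 3.

Treewidth 3.
One such decomposition:
Bags: B1 = {a, b, c, d}
Tree: (single bag)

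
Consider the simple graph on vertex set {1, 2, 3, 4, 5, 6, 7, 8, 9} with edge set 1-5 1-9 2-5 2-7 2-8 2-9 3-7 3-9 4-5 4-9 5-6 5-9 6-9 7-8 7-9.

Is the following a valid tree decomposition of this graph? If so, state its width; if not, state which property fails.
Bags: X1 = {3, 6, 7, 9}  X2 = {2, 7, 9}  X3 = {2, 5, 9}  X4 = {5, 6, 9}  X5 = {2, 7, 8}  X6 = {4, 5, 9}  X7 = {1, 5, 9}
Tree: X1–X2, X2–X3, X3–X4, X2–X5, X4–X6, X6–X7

No — bags containing vertex 6 are not connected in the tree.

A tree decomposition must satisfy three properties: every vertex lies in some bag; for every edge, both endpoints lie together in some bag; and for every vertex, the bags containing it form a connected subtree. Here bags containing vertex 6 are not connected in the tree, so the decomposition is invalid.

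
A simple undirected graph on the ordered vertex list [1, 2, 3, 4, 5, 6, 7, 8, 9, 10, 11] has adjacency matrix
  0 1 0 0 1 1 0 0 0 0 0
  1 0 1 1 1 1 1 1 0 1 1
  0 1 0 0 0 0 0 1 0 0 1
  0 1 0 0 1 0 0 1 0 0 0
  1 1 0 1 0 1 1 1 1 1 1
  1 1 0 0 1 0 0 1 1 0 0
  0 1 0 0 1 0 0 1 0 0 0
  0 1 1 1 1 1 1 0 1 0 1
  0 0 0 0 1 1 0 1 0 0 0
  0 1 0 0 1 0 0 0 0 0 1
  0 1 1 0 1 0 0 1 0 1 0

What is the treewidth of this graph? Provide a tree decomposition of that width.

The largest bag has 4 vertices, giving width 3; this decomposition certifies tw(G) ≤ 3. For the lower bound, the 4 vertices {5, 6, 8, 9} are pairwise adjacent, and any tree decomposition puts a clique entirely inside one bag — forcing width ≥ 3. Therefore the treewidth is 3.

Treewidth 3.
One such decomposition:
Bags: B1 = {2, 5, 8, 11}  B2 = {2, 5, 6, 8}  B3 = {2, 3, 8, 11}  B4 = {2, 4, 5, 8}  B5 = {2, 5, 10, 11}  B6 = {5, 6, 8, 9}  B7 = {1, 2, 5, 6}  B8 = {2, 5, 7, 8}
Tree: B1–B2, B1–B3, B2–B4, B1–B5, B2–B6, B2–B7, B1–B8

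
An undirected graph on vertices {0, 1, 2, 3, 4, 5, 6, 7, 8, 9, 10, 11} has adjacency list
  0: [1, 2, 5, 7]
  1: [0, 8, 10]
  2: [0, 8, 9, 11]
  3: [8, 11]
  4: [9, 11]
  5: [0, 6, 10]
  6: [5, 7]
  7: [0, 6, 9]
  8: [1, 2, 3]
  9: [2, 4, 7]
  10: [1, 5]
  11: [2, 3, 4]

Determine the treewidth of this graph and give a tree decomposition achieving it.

Every bag has size at most 4, so the width is 4 − 1 = 3 and tw(G) ≤ 3. For the lower bound: the 4 vertex sets {3,4,11}, {9}, {2}, {0,1,7,8} are disjoint, each induces a connected subgraph, and every pair is joined by at least one edge of G. Contracting each set to a single vertex therefore yields K_{4} as a minor, and since treewidth is minor-monotone, tw(G) ≥ tw(K_{4}) = 3. Combining the bounds, tw(G) = 3.

Treewidth 3.
Bags: B1 = {3, 4, 9, 11}  B2 = {2, 3, 9, 11}  B3 = {2, 3, 8, 9}  B4 = {2, 7, 8, 9}  B5 = {0, 2, 7, 8}  B6 = {0, 1, 7, 8}  B7 = {0, 1, 6, 7}  B8 = {0, 1, 5, 6}  B9 = {1, 5, 6, 10}
Tree: B1–B2, B2–B3, B3–B4, B4–B5, B5–B6, B6–B7, B7–B8, B8–B9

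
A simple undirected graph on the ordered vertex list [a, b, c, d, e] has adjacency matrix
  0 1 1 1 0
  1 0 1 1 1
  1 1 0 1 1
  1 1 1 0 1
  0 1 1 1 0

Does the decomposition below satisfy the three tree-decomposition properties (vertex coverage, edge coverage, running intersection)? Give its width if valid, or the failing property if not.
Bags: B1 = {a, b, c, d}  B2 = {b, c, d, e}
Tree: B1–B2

Vertex coverage: the bags together contain {a, b, c, d, e}, the full vertex set. Edge coverage: each edge of G has both endpoints in at least one bag. Running intersection: for every vertex, the bags containing it form a connected subtree. All three properties hold, so this is a valid tree decomposition of width max|bag| − 1 = 3, and hence tw(G) ≤ 3.

Yes; width 3.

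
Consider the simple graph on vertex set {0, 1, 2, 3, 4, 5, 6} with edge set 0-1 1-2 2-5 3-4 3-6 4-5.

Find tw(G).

A width-1 tree decomposition is:
Bags: B1 = {3, 6}  B2 = {3, 4}  B3 = {4, 5}  B4 = {2, 5}  B5 = {1, 2}  B6 = {0, 1}
Tree: B1–B2, B2–B3, B3–B4, B4–B5, B5–B6
The largest bag has 2 vertices, giving width 1; this decomposition certifies tw(G) ≤ 1. Any graph with an edge has treewidth ≥ 1, and G has the edge 6–3. The upper and lower bounds meet at 1, so that is the treewidth.

1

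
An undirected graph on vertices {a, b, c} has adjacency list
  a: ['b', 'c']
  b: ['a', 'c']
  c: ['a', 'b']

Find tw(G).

2

A width-2 tree decomposition is:
Bags: B1 = {a, b, c}
Tree: (single bag)
With just one bag of size 3, the width is 3 − 1 = 2, so tw(G) ≤ 2. For the lower bound, the 3 vertices {a, b, c} are pairwise adjacent, and any tree decomposition puts a clique entirely inside one bag — forcing width ≥ 2. Combining the bounds, tw(G) = 2.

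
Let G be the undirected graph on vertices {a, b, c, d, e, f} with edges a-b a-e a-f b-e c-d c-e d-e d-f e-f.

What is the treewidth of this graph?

2

A width-2 tree decomposition is:
Bags: B1 = {d, e, f}  B2 = {a, e, f}  B3 = {c, d, e}  B4 = {a, b, e}
Tree: B1–B2, B1–B3, B2–B4
Every bag has size at most 3, so the width is 3 − 1 = 2 and tw(G) ≤ 2. On the other hand G contains the 3-clique {c, d, e}. A clique must lie in a single bag of any decomposition, so no decomposition can have width below 2. Therefore the treewidth is 2.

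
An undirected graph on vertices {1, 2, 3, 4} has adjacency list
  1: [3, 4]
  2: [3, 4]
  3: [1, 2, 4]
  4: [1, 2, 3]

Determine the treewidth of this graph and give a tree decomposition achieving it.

Treewidth 2.
One optimal decomposition is:
Bags: B1 = {1, 3, 4}  B2 = {2, 3, 4}
Tree: B1–B2

Every bag has size at most 3, so the width is 3 − 1 = 2 and tw(G) ≤ 2. Conversely, {1, 3, 4} is a clique of size 3, and the vertices of any clique must share a bag in every tree decomposition; so some bag has ≥ 3 vertices and tw(G) ≥ 2. Hence tw(G) = 2 exactly.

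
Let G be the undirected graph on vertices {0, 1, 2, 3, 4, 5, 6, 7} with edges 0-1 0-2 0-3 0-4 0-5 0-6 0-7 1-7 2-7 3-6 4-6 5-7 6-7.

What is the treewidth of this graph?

2

A width-2 tree decomposition is:
Bags: B1 = {0, 3, 6}  B2 = {0, 6, 7}  B3 = {0, 5, 7}  B4 = {0, 4, 6}  B5 = {0, 1, 7}  B6 = {0, 2, 7}
Tree: B1–B2, B2–B3, B2–B4, B3–B5, B2–B6
The largest bag has 3 vertices, giving width 2; this decomposition certifies tw(G) ≤ 2. On the other hand G contains the 3-clique {0, 3, 6}. A clique must lie in a single bag of any decomposition, so no decomposition can have width below 2. Combining the bounds, tw(G) = 2.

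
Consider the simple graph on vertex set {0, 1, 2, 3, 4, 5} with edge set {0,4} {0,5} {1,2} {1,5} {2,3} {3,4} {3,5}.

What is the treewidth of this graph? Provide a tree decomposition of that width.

Each bag holds 3 vertices, so the decomposition has width 2, which upper-bounds the treewidth. The edges 2–1–5–3–2 form a cycle, so G is not a tree and its treewidth is at least 2. Combining the bounds, tw(G) = 2.

Treewidth 2.
One such decomposition:
Bags: B1 = {1, 2, 3}  B2 = {1, 3, 5}  B3 = {3, 4, 5}  B4 = {0, 4, 5}
Tree: B1–B2, B2–B3, B3–B4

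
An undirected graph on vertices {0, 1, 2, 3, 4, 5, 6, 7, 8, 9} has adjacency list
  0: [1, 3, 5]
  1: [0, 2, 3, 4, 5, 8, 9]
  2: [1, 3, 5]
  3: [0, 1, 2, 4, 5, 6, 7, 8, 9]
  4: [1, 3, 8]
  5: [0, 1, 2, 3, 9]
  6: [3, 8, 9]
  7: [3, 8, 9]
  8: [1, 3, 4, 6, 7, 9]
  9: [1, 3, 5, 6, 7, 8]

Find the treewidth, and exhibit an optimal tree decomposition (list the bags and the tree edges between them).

The largest bag has 4 vertices, giving width 3; this decomposition certifies tw(G) ≤ 3. Conversely, {1, 3, 8, 9} is a clique of size 4, and the vertices of any clique must share a bag in every tree decomposition; so some bag has ≥ 4 vertices and tw(G) ≥ 3. The upper and lower bounds meet at 3, so that is the treewidth.

Treewidth 3.
One such decomposition:
Bags: B1 = {0, 1, 3, 5}  B2 = {1, 3, 5, 9}  B3 = {1, 2, 3, 5}  B4 = {1, 3, 8, 9}  B5 = {1, 3, 4, 8}  B6 = {3, 6, 8, 9}  B7 = {3, 7, 8, 9}
Tree: B1–B2, B1–B3, B2–B4, B4–B5, B4–B6, B6–B7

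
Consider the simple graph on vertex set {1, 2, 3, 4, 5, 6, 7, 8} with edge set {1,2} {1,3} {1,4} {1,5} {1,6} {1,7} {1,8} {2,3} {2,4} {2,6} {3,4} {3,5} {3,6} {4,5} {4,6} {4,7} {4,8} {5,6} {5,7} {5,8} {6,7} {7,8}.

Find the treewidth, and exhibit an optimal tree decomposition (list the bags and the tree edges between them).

The largest bag has 5 vertices, giving width 4; this decomposition certifies tw(G) ≤ 4. For the lower bound, the 5 vertices {1, 2, 3, 4, 6} are pairwise adjacent, and any tree decomposition puts a clique entirely inside one bag — forcing width ≥ 4. Hence tw(G) = 4 exactly.

Treewidth 4.
One such decomposition:
Bags: B1 = {1, 3, 4, 5, 6}  B2 = {1, 2, 3, 4, 6}  B3 = {1, 4, 5, 6, 7}  B4 = {1, 4, 5, 7, 8}
Tree: B1–B2, B1–B3, B3–B4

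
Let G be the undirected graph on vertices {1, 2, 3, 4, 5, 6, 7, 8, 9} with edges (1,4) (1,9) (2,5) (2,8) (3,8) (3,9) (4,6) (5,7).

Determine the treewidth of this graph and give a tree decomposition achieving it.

Treewidth 1.
One optimal decomposition is:
Bags: B1 = {5, 7}  B2 = {2, 5}  B3 = {2, 8}  B4 = {3, 8}  B5 = {3, 9}  B6 = {1, 9}  B7 = {1, 4}  B8 = {4, 6}
Tree: B1–B2, B2–B3, B3–B4, B4–B5, B5–B6, B6–B7, B7–B8

Each bag holds 2 vertices, so the decomposition has width 1, which upper-bounds the treewidth. Since G has at least one edge (e.g. 7–5), it is not an edgeless graph, so tw(G) ≥ 1. Combining the bounds, tw(G) = 1.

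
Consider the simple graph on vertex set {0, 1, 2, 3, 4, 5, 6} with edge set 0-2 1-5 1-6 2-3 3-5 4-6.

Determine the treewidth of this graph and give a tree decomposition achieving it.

Each bag holds 2 vertices, so the decomposition has width 1, which upper-bounds the treewidth. Since G has at least one edge (e.g. 4–6), it is not an edgeless graph, so tw(G) ≥ 1. The upper and lower bounds meet at 1, so that is the treewidth.

Treewidth 1.
Bags: B1 = {4, 6}  B2 = {1, 6}  B3 = {1, 5}  B4 = {3, 5}  B5 = {2, 3}  B6 = {0, 2}
Tree: B1–B2, B2–B3, B3–B4, B4–B5, B5–B6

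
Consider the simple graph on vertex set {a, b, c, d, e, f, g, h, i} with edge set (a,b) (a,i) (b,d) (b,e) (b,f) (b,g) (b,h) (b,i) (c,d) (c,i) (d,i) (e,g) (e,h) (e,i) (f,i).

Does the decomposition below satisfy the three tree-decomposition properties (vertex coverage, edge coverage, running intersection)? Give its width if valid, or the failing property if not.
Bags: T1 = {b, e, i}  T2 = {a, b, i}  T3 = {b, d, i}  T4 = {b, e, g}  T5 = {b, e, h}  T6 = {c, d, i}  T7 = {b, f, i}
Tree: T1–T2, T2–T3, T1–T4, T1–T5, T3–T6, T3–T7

Yes; width 2.

Every vertex of G appears in some bag (union = {a, b, c, d, e, f, g, h, i}); every edge is covered by a bag; and for each vertex v the set of bags containing v is connected in the bag tree. The decomposition is therefore valid. The largest bag has 3 vertices, so the width is 2.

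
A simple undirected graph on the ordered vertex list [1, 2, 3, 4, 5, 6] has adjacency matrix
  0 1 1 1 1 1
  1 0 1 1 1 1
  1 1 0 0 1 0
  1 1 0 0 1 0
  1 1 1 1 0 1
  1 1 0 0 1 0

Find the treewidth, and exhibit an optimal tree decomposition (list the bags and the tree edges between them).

The largest bag has 4 vertices, giving width 3; this decomposition certifies tw(G) ≤ 3. Conversely, {1, 2, 3, 5} is a clique of size 4, and the vertices of any clique must share a bag in every tree decomposition; so some bag has ≥ 4 vertices and tw(G) ≥ 3. The upper and lower bounds meet at 3, so that is the treewidth.

Treewidth 3.
Bags: B1 = {1, 2, 4, 5}  B2 = {1, 2, 5, 6}  B3 = {1, 2, 3, 5}
Tree: B1–B2, B1–B3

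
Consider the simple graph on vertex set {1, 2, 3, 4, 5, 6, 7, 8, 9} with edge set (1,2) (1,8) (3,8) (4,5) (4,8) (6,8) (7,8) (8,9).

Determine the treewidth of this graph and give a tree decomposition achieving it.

Every bag has size at most 2, so the width is 2 − 1 = 1 and tw(G) ≤ 1. Any graph with an edge has treewidth ≥ 1, and G has the edge 8–6. Hence tw(G) = 1 exactly.

Treewidth 1.
One such decomposition:
Bags: B1 = {6, 8}  B2 = {3, 8}  B3 = {7, 8}  B4 = {1, 8}  B5 = {1, 2}  B6 = {8, 9}  B7 = {4, 8}  B8 = {4, 5}
Tree: B1–B2, B2–B3, B3–B4, B4–B5, B4–B6, B6–B7, B7–B8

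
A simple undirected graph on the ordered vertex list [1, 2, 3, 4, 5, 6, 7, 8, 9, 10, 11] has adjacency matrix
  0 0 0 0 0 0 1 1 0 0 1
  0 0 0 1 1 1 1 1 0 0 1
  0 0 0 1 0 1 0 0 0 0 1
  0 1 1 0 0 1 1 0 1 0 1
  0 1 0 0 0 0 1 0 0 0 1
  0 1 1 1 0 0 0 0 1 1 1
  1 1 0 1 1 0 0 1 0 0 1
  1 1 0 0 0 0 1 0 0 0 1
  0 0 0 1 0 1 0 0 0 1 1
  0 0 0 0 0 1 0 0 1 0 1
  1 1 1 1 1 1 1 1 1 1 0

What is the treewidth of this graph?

3

A width-3 tree decomposition is:
Bags: B1 = {2, 4, 7, 11}  B2 = {2, 4, 6, 11}  B3 = {2, 7, 8, 11}  B4 = {2, 5, 7, 11}  B5 = {3, 4, 6, 11}  B6 = {1, 7, 8, 11}  B7 = {4, 6, 9, 11}  B8 = {6, 9, 10, 11}
Tree: B1–B2, B1–B3, B1–B4, B2–B5, B3–B6, B5–B7, B7–B8
Each bag holds 4 vertices, so the decomposition has width 3, which upper-bounds the treewidth. On the other hand G contains the 4-clique {1, 7, 8, 11}. A clique must lie in a single bag of any decomposition, so no decomposition can have width below 3. Therefore the treewidth is 3.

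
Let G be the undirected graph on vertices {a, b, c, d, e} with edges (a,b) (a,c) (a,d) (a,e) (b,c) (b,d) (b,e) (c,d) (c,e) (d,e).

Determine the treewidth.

A width-4 tree decomposition is:
Bags: B1 = {a, b, c, d, e}
Tree: (single bag)
With just one bag of size 5, the width is 5 − 1 = 4, so tw(G) ≤ 4. On the other hand G contains the 5-clique {a, b, c, d, e}. A clique must lie in a single bag of any decomposition, so no decomposition can have width below 4. The upper and lower bounds meet at 4, so that is the treewidth.

4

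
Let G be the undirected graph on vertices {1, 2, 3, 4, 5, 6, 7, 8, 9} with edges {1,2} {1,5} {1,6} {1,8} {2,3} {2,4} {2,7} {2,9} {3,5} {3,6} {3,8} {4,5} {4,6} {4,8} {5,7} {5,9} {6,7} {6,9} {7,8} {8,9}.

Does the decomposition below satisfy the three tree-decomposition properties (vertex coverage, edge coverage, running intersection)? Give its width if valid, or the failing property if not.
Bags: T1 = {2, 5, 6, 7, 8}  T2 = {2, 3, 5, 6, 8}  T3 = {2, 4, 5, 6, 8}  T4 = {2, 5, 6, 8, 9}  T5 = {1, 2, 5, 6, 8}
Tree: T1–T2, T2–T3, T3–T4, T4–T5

Yes; width 4.

Vertex coverage: the bags together contain {1, 2, 3, 4, 5, 6, 7, 8, 9}, the full vertex set. Edge coverage: each edge of G has both endpoints in at least one bag. Running intersection: for every vertex, the bags containing it form a connected subtree. All three properties hold, so this is a valid tree decomposition of width max|bag| − 1 = 4, and hence tw(G) ≤ 4.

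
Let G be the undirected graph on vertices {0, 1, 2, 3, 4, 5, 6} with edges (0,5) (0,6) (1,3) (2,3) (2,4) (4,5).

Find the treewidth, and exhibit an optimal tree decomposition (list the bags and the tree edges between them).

Treewidth 1.
Bags: B1 = {1, 3}  B2 = {2, 3}  B3 = {2, 4}  B4 = {4, 5}  B5 = {0, 5}  B6 = {0, 6}
Tree: B1–B2, B2–B3, B3–B4, B4–B5, B5–B6

The largest bag has 2 vertices, giving width 1; this decomposition certifies tw(G) ≤ 1. Any graph with an edge has treewidth ≥ 1, and G has the edge 1–3. The upper and lower bounds meet at 1, so that is the treewidth.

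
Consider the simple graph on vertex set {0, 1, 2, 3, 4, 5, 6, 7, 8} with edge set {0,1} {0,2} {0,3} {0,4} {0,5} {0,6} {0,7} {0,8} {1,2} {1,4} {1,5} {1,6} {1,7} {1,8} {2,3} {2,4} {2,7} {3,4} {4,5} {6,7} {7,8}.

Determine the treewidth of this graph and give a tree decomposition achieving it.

Treewidth 3.
Bags: B1 = {0, 1, 2, 4}  B2 = {0, 1, 2, 7}  B3 = {0, 1, 7, 8}  B4 = {0, 2, 3, 4}  B5 = {0, 1, 4, 5}  B6 = {0, 1, 6, 7}
Tree: B1–B2, B2–B3, B1–B4, B1–B5, B2–B6

Every bag has size at most 4, so the width is 4 − 1 = 3 and tw(G) ≤ 3. Conversely, {0, 1, 2, 4} is a clique of size 4, and the vertices of any clique must share a bag in every tree decomposition; so some bag has ≥ 4 vertices and tw(G) ≥ 3. Therefore the treewidth is 3.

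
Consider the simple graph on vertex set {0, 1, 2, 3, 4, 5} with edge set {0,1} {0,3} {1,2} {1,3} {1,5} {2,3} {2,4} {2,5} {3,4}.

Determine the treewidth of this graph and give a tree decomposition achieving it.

Treewidth 2.
One such decomposition:
Bags: B1 = {1, 2, 3}  B2 = {2, 3, 4}  B3 = {1, 2, 5}  B4 = {0, 1, 3}
Tree: B1–B2, B1–B3, B1–B4

The largest bag has 3 vertices, giving width 2; this decomposition certifies tw(G) ≤ 2. For the lower bound, the 3 vertices {0, 1, 3} are pairwise adjacent, and any tree decomposition puts a clique entirely inside one bag — forcing width ≥ 2. Therefore the treewidth is 2.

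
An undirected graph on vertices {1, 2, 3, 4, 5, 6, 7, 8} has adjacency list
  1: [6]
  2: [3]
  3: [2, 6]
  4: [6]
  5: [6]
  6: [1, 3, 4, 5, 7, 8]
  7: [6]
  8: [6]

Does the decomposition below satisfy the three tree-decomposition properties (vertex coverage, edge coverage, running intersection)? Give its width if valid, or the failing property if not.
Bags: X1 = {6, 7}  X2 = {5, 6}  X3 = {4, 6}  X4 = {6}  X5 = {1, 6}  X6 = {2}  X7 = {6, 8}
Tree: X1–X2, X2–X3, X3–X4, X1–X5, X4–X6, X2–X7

A tree decomposition must satisfy three properties: every vertex lies in some bag; for every edge, both endpoints lie together in some bag; and for every vertex, the bags containing it form a connected subtree. Here vertex 3 appears in no bag, so the decomposition is invalid.

No — vertex 3 appears in no bag.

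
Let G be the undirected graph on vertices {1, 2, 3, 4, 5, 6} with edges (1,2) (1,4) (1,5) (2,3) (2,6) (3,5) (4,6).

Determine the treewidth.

2

A width-2 tree decomposition is:
Bags: B1 = {1, 4, 6}  B2 = {1, 2, 6}  B3 = {1, 2, 5}  B4 = {2, 3, 5}
Tree: B1–B2, B2–B3, B3–B4
Each bag holds 3 vertices, so the decomposition has width 2, which upper-bounds the treewidth. Since 4–6–2–1–4 is a cycle in G, G is not acyclic. Forests are exactly the graphs of treewidth ≤ 1, so tw(G) ≥ 2. Hence tw(G) = 2 exactly.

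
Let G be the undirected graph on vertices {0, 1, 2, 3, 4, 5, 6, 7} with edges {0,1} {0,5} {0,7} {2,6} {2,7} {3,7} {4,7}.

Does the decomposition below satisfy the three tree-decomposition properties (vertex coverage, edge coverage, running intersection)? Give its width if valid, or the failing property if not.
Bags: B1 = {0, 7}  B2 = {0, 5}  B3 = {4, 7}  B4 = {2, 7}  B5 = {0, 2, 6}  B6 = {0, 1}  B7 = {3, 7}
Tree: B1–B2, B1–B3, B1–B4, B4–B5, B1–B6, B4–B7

A tree decomposition must satisfy three properties: every vertex lies in some bag; for every edge, both endpoints lie together in some bag; and for every vertex, the bags containing it form a connected subtree. Here bags containing vertex 0 are not connected in the tree, so the decomposition is invalid.

No — bags containing vertex 0 are not connected in the tree.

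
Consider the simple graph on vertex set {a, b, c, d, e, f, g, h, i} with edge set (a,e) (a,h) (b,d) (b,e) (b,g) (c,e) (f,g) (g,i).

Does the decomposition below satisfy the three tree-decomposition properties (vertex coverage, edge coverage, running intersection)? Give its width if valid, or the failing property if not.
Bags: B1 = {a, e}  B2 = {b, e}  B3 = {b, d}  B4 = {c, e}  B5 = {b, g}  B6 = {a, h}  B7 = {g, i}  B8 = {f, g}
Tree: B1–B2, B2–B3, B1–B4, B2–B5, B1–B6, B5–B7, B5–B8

Yes; width 1.

Every vertex of G appears in some bag (union = {a, b, c, d, e, f, g, h, i}); every edge is covered by a bag; and for each vertex v the set of bags containing v is connected in the bag tree. The decomposition is therefore valid. The largest bag has 2 vertices, so the width is 1.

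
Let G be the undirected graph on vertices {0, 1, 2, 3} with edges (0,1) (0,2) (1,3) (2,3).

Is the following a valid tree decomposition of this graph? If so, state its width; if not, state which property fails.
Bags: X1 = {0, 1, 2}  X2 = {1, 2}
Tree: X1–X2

A tree decomposition must satisfy three properties: every vertex lies in some bag; for every edge, both endpoints lie together in some bag; and for every vertex, the bags containing it form a connected subtree. Here vertex 3 appears in no bag, so the decomposition is invalid.

No — vertex 3 appears in no bag.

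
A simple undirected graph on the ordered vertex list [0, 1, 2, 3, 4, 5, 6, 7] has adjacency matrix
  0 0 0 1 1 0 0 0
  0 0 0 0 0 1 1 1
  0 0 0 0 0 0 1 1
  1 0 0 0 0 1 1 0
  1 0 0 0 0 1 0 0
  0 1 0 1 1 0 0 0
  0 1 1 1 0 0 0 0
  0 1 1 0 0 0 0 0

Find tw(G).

2

A width-2 tree decomposition is:
Bags: B1 = {0, 4, 5}  B2 = {0, 3, 5}  B3 = {1, 3, 5}  B4 = {1, 3, 6}  B5 = {1, 6, 7}  B6 = {2, 6, 7}
Tree: B1–B2, B2–B3, B3–B4, B4–B5, B5–B6
Every bag has size at most 3, so the width is 3 − 1 = 2 and tw(G) ≤ 2. The edges 4–0–3–5–4 form a cycle, so G is not a tree and its treewidth is at least 2. Therefore the treewidth is 2.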